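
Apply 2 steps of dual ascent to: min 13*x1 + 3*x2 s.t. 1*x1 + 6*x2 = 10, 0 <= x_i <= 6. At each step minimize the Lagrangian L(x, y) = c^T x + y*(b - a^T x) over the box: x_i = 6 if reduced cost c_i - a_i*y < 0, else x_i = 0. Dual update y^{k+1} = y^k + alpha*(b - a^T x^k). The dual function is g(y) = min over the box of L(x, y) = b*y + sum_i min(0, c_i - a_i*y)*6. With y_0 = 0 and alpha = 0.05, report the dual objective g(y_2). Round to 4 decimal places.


Dual ascent for LP: min 13*x1 + 3*x2, 1*x1 + 6*x2 = 10, 0 <= x_i <= 6
Step 1: y^k = 0.0, reduced costs: (13.0, 3.0)
  x^k = (0.0, 0.0), subgradient = b - a^T x = 10.0
  y^{k+1} = 0.0 + 0.05*10.0 = 0.5
Step 2: y^k = 0.5, reduced costs: (12.5, 0.0)
  x^k = (0.0, 0.0), subgradient = b - a^T x = 10.0
  y^{k+1} = 0.5 + 0.05*10.0 = 1.0
Dual objective at y_2 = 1.0: reduced costs (12.0, -3.0), box minimizer x = (0.0, 6.0)
g(y_2) = b*y + (c1 - a1*y)*x1 + (c2 - a2*y)*x2 = 10*1.0 + 12.0*0.0 + (-3.0)*6.0 = 10.0 + 0.0 - 18.0 = -8.0


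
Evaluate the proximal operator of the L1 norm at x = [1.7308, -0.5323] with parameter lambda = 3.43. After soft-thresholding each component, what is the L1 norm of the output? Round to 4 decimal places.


Soft-thresholding with lambda = 3.43:
prox(1.7308) = sign(1.7308)*max(|1.7308| - 3.43, 0) = 0.0
prox(-0.5323) = sign(-0.5323)*max(|-0.5323| - 3.43, 0) = 0.0
prox(x) = [0.0, 0.0]
||prox(x)||_1 = 0.0 + 0.0 = 0.0


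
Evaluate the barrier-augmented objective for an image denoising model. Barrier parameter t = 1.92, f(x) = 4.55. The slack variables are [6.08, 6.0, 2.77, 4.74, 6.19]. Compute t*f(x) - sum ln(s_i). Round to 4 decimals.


Step 1: Compute log-barrier.
ln values: [1.805, 1.7918, 1.0188, 1.556, 1.8229]
phi = -(1.805 + 1.7918 + 1.0188 + 1.556 + 1.8229) = -7.9946
Step 2: Compute augmented objective.
t*f(x) = 1.92*4.55 = 8.736
Total = 8.736 - 7.9946 = 0.7414


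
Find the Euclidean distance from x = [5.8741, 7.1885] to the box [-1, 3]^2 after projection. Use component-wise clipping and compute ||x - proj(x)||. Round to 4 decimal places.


Project each component onto [-1, 3].
clip(5.8741) = 3.0, clip(7.1885) = 3.0
Projection = [3.0, 3.0]
Squared diffs: [8.2605, 17.5435]
Distance = sqrt(25.804) = 5.0798


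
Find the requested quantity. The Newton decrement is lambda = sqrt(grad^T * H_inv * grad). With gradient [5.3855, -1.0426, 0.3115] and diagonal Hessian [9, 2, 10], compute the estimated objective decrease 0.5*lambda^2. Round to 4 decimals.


Step 1: H is diagonal, so H^(-1) * g = [0.5984, -0.5213, 0.0312].
Step 2: g^T H^(-1) g = sum_i g_i^2 / H_ii
  = (5.3855)^2/9 + (-1.0426)^2/2 + (0.3115)^2/10
  = 3.2226 + 0.5435 + 0.0097 = 3.7758
Step 3: Objective decrease = 0.5 * g^T H^(-1) g = 1.8879


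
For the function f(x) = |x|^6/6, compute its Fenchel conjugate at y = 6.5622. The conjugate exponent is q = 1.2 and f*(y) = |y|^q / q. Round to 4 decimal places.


The conjugate exponent q satisfies 1/p + 1/q = 1.
p = 6, so q = 6/(6 - 1) = 1.2
|y|^q = 6.5622^1.2 = 9.56
f*(6.5622) = 9.56 / 1.2 = 7.9667


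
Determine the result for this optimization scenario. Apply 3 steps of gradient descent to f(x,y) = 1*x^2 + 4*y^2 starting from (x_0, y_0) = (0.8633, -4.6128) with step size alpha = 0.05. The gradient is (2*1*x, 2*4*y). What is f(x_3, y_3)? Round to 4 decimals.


Gradient descent on f(x,y) = 1*x^2 + 4*y^2.
Starting point: (0.8633, -4.6128), alpha = 0.05
Step 1: grad_x = 2*1*0.8633 = 1.7266, grad_y = 2*4*-4.6128 = -36.9024
  x_1 = 0.8633 - 0.05*1.7266 = 0.777
  y_1 = -4.6128 - 0.05*-36.9024 = -2.7677
Step 2: grad_x = 2*1*0.777 = 1.5539, grad_y = 2*4*-2.7677 = -22.1414
  x_2 = 0.777 - 0.05*1.5539 = 0.6993
  y_2 = -2.7677 - 0.05*-22.1414 = -1.6606
Step 3: grad_x = 2*1*0.6993 = 1.3985, grad_y = 2*4*-1.6606 = -13.2849
  x_3 = 0.6993 - 0.05*1.3985 = 0.6293
  y_3 = -1.6606 - 0.05*-13.2849 = -0.9964
f(0.6293, -0.9964) = 1*0.6293^2 + 4*(-0.9964)^2 = 4.367


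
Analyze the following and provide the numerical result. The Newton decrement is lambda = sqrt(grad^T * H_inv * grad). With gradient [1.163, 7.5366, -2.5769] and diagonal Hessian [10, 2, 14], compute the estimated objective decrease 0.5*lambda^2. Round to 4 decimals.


Step 1: H is diagonal, so H^(-1) * g = [0.1163, 3.7683, -0.1841].
Step 2: g^T H^(-1) g = sum_i g_i^2 / H_ii
  = (1.163)^2/10 + (7.5366)^2/2 + (-2.5769)^2/14
  = 0.1353 + 28.4002 + 0.4743 = 29.0097
Step 3: Objective decrease = 0.5 * g^T H^(-1) g = 14.5049


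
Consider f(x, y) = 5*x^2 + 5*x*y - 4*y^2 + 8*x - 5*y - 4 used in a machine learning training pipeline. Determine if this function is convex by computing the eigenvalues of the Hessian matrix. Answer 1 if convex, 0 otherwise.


The Hessian of f(x,y) = 5*x^2 + 5*x*y - 4*y^2 + 8*x - 5*y - 4 is:
H = [[10, 5], [5, -8]]
Trace = 10 - 8 = 2
Determinant = 10*-8 - (5)^2 = -105
Discriminant = (2)^2 - 4*-105 = 424.0
Eigenvalues: lambda_1 = -9.2956, lambda_2 = 11.2956
The function is not convex.

0


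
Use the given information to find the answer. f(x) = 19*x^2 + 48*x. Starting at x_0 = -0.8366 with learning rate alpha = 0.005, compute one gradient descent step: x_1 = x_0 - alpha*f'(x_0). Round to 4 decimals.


We compute the gradient at x_0 and apply the update.
f'(x) = 38*x + 48
f'(-0.8366) = 38*-0.8366 + 48 = 16.2092
x_1 = -0.8366 - 0.005*16.2092 = -0.9176


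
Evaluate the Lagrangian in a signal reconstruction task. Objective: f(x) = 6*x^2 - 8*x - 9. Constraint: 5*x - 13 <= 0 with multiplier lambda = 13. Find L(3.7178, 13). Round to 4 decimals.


Step 1: Evaluate f(x).
f(3.7178) = 6*3.7178^2 - 8*3.7178 - 9 = 44.1898
Step 2: Evaluate g(x).
g(3.7178) = 5*3.7178 - 13 = 5.589
Step 3: Compute Lagrangian.
L = 44.1898 + 13*5.589 = 116.8468


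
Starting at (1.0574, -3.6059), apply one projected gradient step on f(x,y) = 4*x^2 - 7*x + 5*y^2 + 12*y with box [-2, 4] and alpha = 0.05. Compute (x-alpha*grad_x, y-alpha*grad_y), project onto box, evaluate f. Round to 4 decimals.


Step 1: Compute gradient at (1.0574, -3.6059).
grad_x = 2*4*1.0574 - 7 = 1.4592
grad_y = 2*5*-3.6059 + 12 = -24.059
Step 2: Gradient step.
x_raw = 1.0574 - 0.05*1.4592 = 0.9844
y_raw = -3.6059 - 0.05*-24.059 = -2.403
Step 3: Project onto [-2, 4].
x_proj = clip(0.9844) = 0.9844
y_proj = clip(-2.403) = -2.0
Step 4: Evaluate f.
f(0.9844, -2.0) = -7.0146


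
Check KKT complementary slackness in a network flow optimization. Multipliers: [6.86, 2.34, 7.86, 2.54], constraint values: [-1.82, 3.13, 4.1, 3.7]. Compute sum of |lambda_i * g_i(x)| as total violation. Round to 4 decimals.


KKT complementary slackness check:
lambda_1 * g_1 = 6.86 * -1.82 = -12.4852
lambda_2 * g_2 = 2.34 * 3.13 = 7.3242
lambda_3 * g_3 = 7.86 * 4.1 = 32.226
lambda_4 * g_4 = 2.54 * 3.7 = 9.398
Total violation = 12.4852 + 7.3242 + 32.226 + 9.398 = 61.4334


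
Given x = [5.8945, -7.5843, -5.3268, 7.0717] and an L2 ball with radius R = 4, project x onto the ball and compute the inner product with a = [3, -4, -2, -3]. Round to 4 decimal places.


Step 1: Compute ||x|| (intermediates to 6 decimals).
||x|| = sqrt(5.8945^2 + (-7.5843)^2 + (-5.3268)^2 + 7.0717^2) = 13.063326
Step 2: Project.
Since ||x|| > R, scale = R/||x|| = 4/13.063326 = 0.306201, proj(x) = scale * x
proj(x) = [1.804902, -2.32232, -1.631071, 2.165362]
Step 3: Dot product.
a^T * proj(x) = 3*1.804902 - 4*(-2.32232) - 2*(-1.631071) - 3*2.165362 = 11.47


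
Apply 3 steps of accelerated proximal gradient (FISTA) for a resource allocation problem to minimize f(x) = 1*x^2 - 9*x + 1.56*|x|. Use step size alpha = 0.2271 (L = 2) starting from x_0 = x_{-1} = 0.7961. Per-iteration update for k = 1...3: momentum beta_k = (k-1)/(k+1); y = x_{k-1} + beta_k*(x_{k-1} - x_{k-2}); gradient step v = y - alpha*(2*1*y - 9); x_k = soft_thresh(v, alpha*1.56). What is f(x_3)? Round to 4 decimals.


FISTA on f(x) = 1*x^2 - 9*x + 1.56*|x|
L = 2, alpha = 0.2271
Iteration 1: beta = 0.0, y = 0.7961 + 0.0*(0.7961 - 0.7961) = 0.7961
  grad(y) = -7.4078, v = y - alpha*grad = 2.4784
  prox(v) = soft_thresh(2.4784, 0.3543) = 2.1241
Iteration 2: beta = 0.3333, y = 2.1241 + 0.3333*(2.1241 - 0.7961) = 2.5668
  grad(y) = -3.8664, v = y - alpha*grad = 3.4449
  prox(v) = soft_thresh(3.4449, 0.3543) = 3.0906
Iteration 3: beta = 0.5, y = 3.0906 + 0.5*(3.0906 - 2.1241) = 3.5738
  grad(y) = -1.8524, v = y - alpha*grad = 3.9945
  prox(v) = soft_thresh(3.9945, 0.3543) = 3.6402
f(x_3) = 1*3.6402^2 - 9*3.6402 + 1.56*|3.6402| = -13.832


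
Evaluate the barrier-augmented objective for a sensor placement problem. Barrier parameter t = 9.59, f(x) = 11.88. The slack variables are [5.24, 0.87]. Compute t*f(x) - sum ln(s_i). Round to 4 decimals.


Step 1: Compute log-barrier.
ln values: [1.6563, -0.1393]
phi = -(1.6563 - 0.1393) = -1.5171
Step 2: Compute augmented objective.
t*f(x) = 9.59*11.88 = 113.9292
Total = 113.9292 - 1.5171 = 112.4121


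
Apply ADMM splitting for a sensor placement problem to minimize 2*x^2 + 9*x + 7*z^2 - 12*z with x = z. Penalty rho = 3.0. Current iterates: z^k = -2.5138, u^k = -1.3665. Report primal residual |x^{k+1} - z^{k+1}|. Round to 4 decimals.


ADMM iteration with rho = 3.0, z^k = -2.5138, u^k = -1.3665
Step 1: x-update.
Minimize 2*x^2 + 9*x + (3.0/2)*(x + 2.5138 - 1.3665)^2
FOC: (2*2 + 3.0)*x = -9 + 3.0*(-2.5138 + 1.3665)
x^{k+1} = -1.7774
Step 2: z-update.
Minimize 7*z^2 - 12*z + (3.0/2)*(-1.7774 - z - 1.3665)^2
FOC: (2*7 + 3.0)*z = 12 + 3.0*(-1.7774 - 1.3665)
z^{k+1} = 0.1511
Step 3: u-update.
u^{k+1} = -1.3665 - 1.7774 - 0.1511 = -3.295
Step 4: Primal residual = |-1.7774 - 0.1511| = 1.9285


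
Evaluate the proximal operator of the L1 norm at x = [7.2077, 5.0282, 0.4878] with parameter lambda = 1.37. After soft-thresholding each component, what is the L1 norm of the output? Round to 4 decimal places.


Soft-thresholding with lambda = 1.37:
prox(7.2077) = sign(7.2077)*max(|7.2077| - 1.37, 0) = 5.8377
prox(5.0282) = sign(5.0282)*max(|5.0282| - 1.37, 0) = 3.6582
prox(0.4878) = sign(0.4878)*max(|0.4878| - 1.37, 0) = 0.0
prox(x) = [5.8377, 3.6582, 0.0]
||prox(x)||_1 = 5.8377 + 3.6582 + 0.0 = 9.4959


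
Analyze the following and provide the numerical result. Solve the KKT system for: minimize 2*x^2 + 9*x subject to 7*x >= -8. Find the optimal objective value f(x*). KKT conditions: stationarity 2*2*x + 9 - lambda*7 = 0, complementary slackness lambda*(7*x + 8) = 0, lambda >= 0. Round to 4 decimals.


Step 1: Try lambda = 0 (constraint inactive).
x_unc = -9/(2*2) = -2.25
Check: 7*-2.25 = -15.75 < -8 -- violated!
Step 2: Constraint must be active: 7*x = -8
x* = -8/7 = -1.1429 (rounded; the exact value -8/7 is used below)
lambda = (2*2*(-8/7) + 9)/7 = 0.6327
Step 3: Compute optimal value.
f(x*) = 2*(-8/7)^2 + 9*(-8/7) = -7.6735


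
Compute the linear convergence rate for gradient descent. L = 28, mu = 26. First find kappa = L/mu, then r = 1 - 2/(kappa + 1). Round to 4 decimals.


Step 1: Compute the condition number.
kappa = L/mu = 28/26 = 1.0769
Step 2: Compute the convergence rate.
r = 1 - 2/(kappa + 1) = 1 - 2*mu/(L + mu) = (L - mu)/(L + mu) = 2/54 = 0.037


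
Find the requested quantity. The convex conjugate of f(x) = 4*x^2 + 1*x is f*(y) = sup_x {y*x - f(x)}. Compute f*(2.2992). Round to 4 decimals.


f*(y) = sup_x {y*x - a*x^2 - b*x} = sup_x {(y-b)*x - a*x^2}
FOC: (y - b) - 2a*x = 0 => x* = (y - b)/(2a)
x* = (2.2992 - 1)/(2*4) = 0.1624
f*(2.2992) = (y-b)^2/(4a) = (2.2992 - 1)^2/(4*4)
= 1.6879/16 = 0.1055


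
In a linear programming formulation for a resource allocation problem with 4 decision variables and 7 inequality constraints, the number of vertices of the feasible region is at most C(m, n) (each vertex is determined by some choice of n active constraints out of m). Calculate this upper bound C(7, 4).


Each vertex corresponds to some choice of n active constraints out of m, so the number of vertices is at most C(m, n) = m! / (n!(m-n)!).
m = 7, n = 4
Numerator: 7 * 6 * 5 * 4
Denominator: 4! = 24
C(7, 4) = 35


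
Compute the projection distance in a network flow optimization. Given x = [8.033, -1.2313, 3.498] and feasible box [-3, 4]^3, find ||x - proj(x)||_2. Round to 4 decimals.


Project each component onto [-3, 4].
clip(8.033) = 4.0, clip(-1.2313) = -1.2313, clip(3.498) = 3.498
Projection = [4.0, -1.2313, 3.498]
Squared diffs: [16.2651, 0.0, 0.0]
Distance = sqrt(16.2651) = 4.033


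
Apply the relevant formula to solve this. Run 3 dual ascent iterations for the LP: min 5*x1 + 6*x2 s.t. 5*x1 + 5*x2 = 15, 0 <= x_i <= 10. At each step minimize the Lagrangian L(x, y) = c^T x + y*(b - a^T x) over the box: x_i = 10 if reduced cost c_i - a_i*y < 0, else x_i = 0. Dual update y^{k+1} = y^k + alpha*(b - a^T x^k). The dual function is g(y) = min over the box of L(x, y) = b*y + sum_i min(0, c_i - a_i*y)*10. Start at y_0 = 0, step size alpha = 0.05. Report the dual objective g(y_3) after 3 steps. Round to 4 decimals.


Dual ascent for LP: min 5*x1 + 6*x2, 5*x1 + 5*x2 = 15, 0 <= x_i <= 10
Step 1: y^k = 0.0, reduced costs: (5.0, 6.0)
  x^k = (0.0, 0.0), subgradient = b - a^T x = 15.0
  y^{k+1} = 0.0 + 0.05*15.0 = 0.75
Step 2: y^k = 0.75, reduced costs: (1.25, 2.25)
  x^k = (0.0, 0.0), subgradient = b - a^T x = 15.0
  y^{k+1} = 0.75 + 0.05*15.0 = 1.5
Step 3: y^k = 1.5, reduced costs: (-2.5, -1.5)
  x^k = (10.0, 10.0), subgradient = b - a^T x = -85.0
  y^{k+1} = 1.5 + 0.05*-85.0 = -2.75
Dual objective at y_3 = -2.75: reduced costs (18.75, 19.75), box minimizer x = (0.0, 0.0)
g(y_3) = b*y + (c1 - a1*y)*x1 + (c2 - a2*y)*x2 = 15*(-2.75) + 18.75*0.0 + 19.75*0.0 = -41.25 + 0.0 + 0.0 = -41.25


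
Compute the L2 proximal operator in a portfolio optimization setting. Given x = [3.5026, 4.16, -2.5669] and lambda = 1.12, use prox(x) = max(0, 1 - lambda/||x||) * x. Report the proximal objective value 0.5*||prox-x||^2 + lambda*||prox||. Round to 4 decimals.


Step 1: Compute ||x||.
||x|| = 6.0135
Step 2: Compute scaling factor.
scale = max(0, 1 - 1.12/6.0135) = 0.8138
Step 3: prox(x) = [2.8503, 3.3852, -2.0888]
||prox(x)|| = 4.8935
Step 4: Proximal objective.
0.5*||prox-x||^2 = 0.6272
lambda*||prox|| = 5.4807
Total = 6.108


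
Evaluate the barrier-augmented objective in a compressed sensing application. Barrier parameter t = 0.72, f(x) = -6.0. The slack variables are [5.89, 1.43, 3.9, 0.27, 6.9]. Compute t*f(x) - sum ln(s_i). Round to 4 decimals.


Step 1: Compute log-barrier.
ln values: [1.7733, 0.3577, 1.361, -1.3093, 1.9315]
phi = -(1.7733 + 0.3577 + 1.361 - 1.3093 + 1.9315) = -4.1141
Step 2: Compute augmented objective.
t*f(x) = 0.72*-6.0 = -4.32
Total = -4.32 - 4.1141 = -8.4341


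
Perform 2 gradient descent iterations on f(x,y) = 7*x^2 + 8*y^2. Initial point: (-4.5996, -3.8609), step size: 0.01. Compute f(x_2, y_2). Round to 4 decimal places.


Gradient descent on f(x,y) = 7*x^2 + 8*y^2.
Starting point: (-4.5996, -3.8609), alpha = 0.01
Step 1: grad_x = 2*7*-4.5996 = -64.3944, grad_y = 2*8*-3.8609 = -61.7744
  x_1 = -4.5996 - 0.01*-64.3944 = -3.9557
  y_1 = -3.8609 - 0.01*-61.7744 = -3.2432
Step 2: grad_x = 2*7*-3.9557 = -55.3792, grad_y = 2*8*-3.2432 = -51.8905
  x_2 = -3.9557 - 0.01*-55.3792 = -3.4019
  y_2 = -3.2432 - 0.01*-51.8905 = -2.7243
f(-3.4019, -2.7243) = 7*(-3.4019)^2 + 8*(-2.7243)^2 = 140.3811


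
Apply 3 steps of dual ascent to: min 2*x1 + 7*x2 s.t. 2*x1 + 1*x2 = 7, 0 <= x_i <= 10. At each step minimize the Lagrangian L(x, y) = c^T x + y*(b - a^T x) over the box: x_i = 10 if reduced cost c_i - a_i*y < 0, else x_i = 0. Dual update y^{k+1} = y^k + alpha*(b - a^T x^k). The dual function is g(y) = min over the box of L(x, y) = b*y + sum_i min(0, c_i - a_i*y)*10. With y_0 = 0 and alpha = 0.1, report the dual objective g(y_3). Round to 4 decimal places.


Dual ascent for LP: min 2*x1 + 7*x2, 2*x1 + 1*x2 = 7, 0 <= x_i <= 10
Step 1: y^k = 0.0, reduced costs: (2.0, 7.0)
  x^k = (0.0, 0.0), subgradient = b - a^T x = 7.0
  y^{k+1} = 0.0 + 0.1*7.0 = 0.7
Step 2: y^k = 0.7, reduced costs: (0.6, 6.3)
  x^k = (0.0, 0.0), subgradient = b - a^T x = 7.0
  y^{k+1} = 0.7 + 0.1*7.0 = 1.4
Step 3: y^k = 1.4, reduced costs: (-0.8, 5.6)
  x^k = (10.0, 0.0), subgradient = b - a^T x = -13.0
  y^{k+1} = 1.4 + 0.1*-13.0 = 0.1
Dual objective at y_3 = 0.1: reduced costs (1.8, 6.9), box minimizer x = (0.0, 0.0)
g(y_3) = b*y + (c1 - a1*y)*x1 + (c2 - a2*y)*x2 = 7*0.1 + 1.8*0.0 + 6.9*0.0 = 0.7 + 0.0 + 0.0 = 0.7


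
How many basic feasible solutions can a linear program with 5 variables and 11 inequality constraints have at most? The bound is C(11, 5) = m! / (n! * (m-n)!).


Each vertex corresponds to some choice of n active constraints out of m, so the number of vertices is at most C(m, n) = m! / (n!(m-n)!).
m = 11, n = 5
Numerator: 11 * 10 * 9 * 8 * 7
Denominator: 5! = 120
C(11, 5) = 462


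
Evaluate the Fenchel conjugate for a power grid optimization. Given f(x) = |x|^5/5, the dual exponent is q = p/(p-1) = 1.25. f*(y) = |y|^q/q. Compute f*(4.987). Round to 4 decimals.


The conjugate exponent q satisfies 1/p + 1/q = 1.
p = 5, so q = 5/(5 - 1) = 1.25
|y|^q = 4.987^1.25 = 7.4525
f*(4.987) = 7.4525 / 1.25 = 5.962


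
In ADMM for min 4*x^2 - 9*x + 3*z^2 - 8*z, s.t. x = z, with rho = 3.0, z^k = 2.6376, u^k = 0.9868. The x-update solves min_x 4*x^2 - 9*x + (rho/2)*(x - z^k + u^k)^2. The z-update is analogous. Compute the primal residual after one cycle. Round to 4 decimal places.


ADMM iteration with rho = 3.0, z^k = 2.6376, u^k = 0.9868
Step 1: x-update.
Minimize 4*x^2 - 9*x + (3.0/2)*(x - 2.6376 + 0.9868)^2
FOC: (2*4 + 3.0)*x = 9 + 3.0*(2.6376 - 0.9868)
x^{k+1} = 1.2684
Step 2: z-update.
Minimize 3*z^2 - 8*z + (3.0/2)*(1.2684 - z + 0.9868)^2
FOC: (2*3 + 3.0)*z = 8 + 3.0*(1.2684 + 0.9868)
z^{k+1} = 1.6406
Step 3: u-update.
u^{k+1} = 0.9868 + 1.2684 - 1.6406 = 0.6146
Step 4: Primal residual = |1.2684 - 1.6406| = 0.3722


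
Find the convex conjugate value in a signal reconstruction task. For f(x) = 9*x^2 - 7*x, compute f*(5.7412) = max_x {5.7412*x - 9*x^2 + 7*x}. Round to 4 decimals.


f*(y) = sup_x {y*x - a*x^2 - b*x} = sup_x {(y-b)*x - a*x^2}
FOC: (y - b) - 2a*x = 0 => x* = (y - b)/(2a)
x* = (5.7412 + 7)/(2*9) = 0.7078
f*(5.7412) = (y-b)^2/(4a) = (5.7412 + 7)^2/(4*9)
= 162.3382/36 = 4.5094


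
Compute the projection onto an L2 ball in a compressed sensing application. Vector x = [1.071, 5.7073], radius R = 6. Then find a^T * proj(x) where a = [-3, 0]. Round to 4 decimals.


Step 1: Compute ||x|| (intermediates to 6 decimals).
||x|| = sqrt(1.071^2 + 5.7073^2) = 5.80692
Step 2: Project.
Since ||x|| <= R, proj = x (no scaling needed).
proj(x) = [1.071, 5.7073]
Step 3: Dot product.
a^T * proj(x) = -3*1.071 + 0*5.7073 = -3.213


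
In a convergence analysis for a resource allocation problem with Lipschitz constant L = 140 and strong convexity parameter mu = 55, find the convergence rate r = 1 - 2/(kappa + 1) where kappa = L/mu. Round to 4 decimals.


Step 1: Compute the condition number.
kappa = L/mu = 140/55 = 2.5455
Step 2: Compute the convergence rate.
r = 1 - 2/(kappa + 1) = 1 - 2*mu/(L + mu) = (L - mu)/(L + mu) = 85/195 = 0.4359


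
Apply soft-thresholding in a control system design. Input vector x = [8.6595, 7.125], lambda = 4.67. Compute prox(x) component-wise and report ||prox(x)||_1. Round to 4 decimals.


Soft-thresholding with lambda = 4.67:
prox(8.6595) = sign(8.6595)*max(|8.6595| - 4.67, 0) = 3.9895
prox(7.125) = sign(7.125)*max(|7.125| - 4.67, 0) = 2.455
prox(x) = [3.9895, 2.455]
||prox(x)||_1 = 3.9895 + 2.455 = 6.4445


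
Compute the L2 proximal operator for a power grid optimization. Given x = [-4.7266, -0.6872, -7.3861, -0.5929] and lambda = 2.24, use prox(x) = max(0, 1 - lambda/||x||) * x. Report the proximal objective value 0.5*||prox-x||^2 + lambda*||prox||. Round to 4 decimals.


Step 1: Compute ||x||.
||x|| = 8.8158
Step 2: Compute scaling factor.
scale = max(0, 1 - 2.24/8.8158) = 0.7459
Step 3: prox(x) = [-3.5256, -0.5126, -5.5094, -0.4423]
||prox(x)|| = 6.5758
Step 4: Proximal objective.
0.5*||prox-x||^2 = 2.5088
lambda*||prox|| = 14.7298
Total = 17.2387


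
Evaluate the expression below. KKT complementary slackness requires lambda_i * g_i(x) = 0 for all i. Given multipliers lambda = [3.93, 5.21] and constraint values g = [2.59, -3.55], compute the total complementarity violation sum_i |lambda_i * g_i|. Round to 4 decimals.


KKT complementary slackness check:
lambda_1 * g_1 = 3.93 * 2.59 = 10.1787
lambda_2 * g_2 = 5.21 * -3.55 = -18.4955
Total violation = 10.1787 + 18.4955 = 28.6742


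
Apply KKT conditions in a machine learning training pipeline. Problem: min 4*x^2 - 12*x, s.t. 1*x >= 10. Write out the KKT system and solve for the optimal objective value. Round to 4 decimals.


Step 1: Try lambda = 0 (constraint inactive).
x_unc = 12/(2*4) = 1.5
Check: 1*1.5 = 1.5 < 10 -- violated!
Step 2: Constraint must be active: 1*x = 10
x* = 10/1 = 10.0
lambda = (2*4*10.0 - 12)/1 = 68.0
Step 3: Compute optimal value.
f(x*) = 4*10.0^2 - 12*10.0 = 280.0


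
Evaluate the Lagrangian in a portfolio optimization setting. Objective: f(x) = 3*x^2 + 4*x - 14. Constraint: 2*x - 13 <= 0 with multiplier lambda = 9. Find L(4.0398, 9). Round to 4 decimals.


Step 1: Evaluate f(x).
f(4.0398) = 3*4.0398^2 + 4*4.0398 - 14 = 51.1192
Step 2: Evaluate g(x).
g(4.0398) = 2*4.0398 - 13 = -4.9204
Step 3: Compute Lagrangian.
L = 51.1192 + 9*-4.9204 = 6.8356


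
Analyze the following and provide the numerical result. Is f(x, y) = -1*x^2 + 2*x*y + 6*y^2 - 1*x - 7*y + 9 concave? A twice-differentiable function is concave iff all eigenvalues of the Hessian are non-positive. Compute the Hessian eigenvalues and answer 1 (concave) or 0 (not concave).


The Hessian of f(x,y) = -1*x^2 + 2*x*y + 6*y^2 - 1*x - 7*y + 9 is:
H = [[-2, 2], [2, 12]]
Trace = -2 + 12 = 10
Determinant = -2*12 - (2)^2 = -28
Discriminant = (10)^2 - 4*-28 = 212.0
Eigenvalues: lambda_1 = -2.2801, lambda_2 = 12.2801
The function is not concave.

0


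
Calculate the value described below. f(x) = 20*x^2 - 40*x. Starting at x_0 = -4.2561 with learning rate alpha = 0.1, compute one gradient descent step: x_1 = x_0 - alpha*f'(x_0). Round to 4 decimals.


We compute the gradient at x_0 and apply the update.
f'(x) = 40*x - 40
f'(-4.2561) = 40*-4.2561 - 40 = -210.244
x_1 = -4.2561 - 0.1*-210.244 = 16.7683


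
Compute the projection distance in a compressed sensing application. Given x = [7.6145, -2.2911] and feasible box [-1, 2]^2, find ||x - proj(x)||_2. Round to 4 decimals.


Project each component onto [-1, 2].
clip(7.6145) = 2.0, clip(-2.2911) = -1.0
Projection = [2.0, -1.0]
Squared diffs: [31.5226, 1.6669]
Distance = sqrt(33.1895) = 5.761


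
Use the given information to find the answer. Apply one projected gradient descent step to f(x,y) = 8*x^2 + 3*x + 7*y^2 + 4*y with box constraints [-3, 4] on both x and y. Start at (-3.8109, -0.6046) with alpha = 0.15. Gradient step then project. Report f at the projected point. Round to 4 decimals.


Step 1: Compute gradient at (-3.8109, -0.6046).
grad_x = 2*8*-3.8109 + 3 = -57.9744
grad_y = 2*7*-0.6046 + 4 = -4.4644
Step 2: Gradient step.
x_raw = -3.8109 - 0.15*-57.9744 = 4.8853
y_raw = -0.6046 - 0.15*-4.4644 = 0.0651
Step 3: Project onto [-3, 4].
x_proj = clip(4.8853) = 4.0
y_proj = clip(0.0651) = 0.0651
Step 4: Evaluate f.
f(4.0, 0.0651) = 140.2899


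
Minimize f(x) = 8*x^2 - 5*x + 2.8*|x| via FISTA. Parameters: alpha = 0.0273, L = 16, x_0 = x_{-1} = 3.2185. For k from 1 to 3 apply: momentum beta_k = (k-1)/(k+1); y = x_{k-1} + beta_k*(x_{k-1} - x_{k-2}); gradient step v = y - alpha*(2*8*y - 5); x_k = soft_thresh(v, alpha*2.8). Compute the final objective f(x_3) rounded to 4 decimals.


FISTA on f(x) = 8*x^2 - 5*x + 2.8*|x|
L = 16, alpha = 0.0273
Iteration 1: beta = 0.0, y = 3.2185 + 0.0*(3.2185 - 3.2185) = 3.2185
  grad(y) = 46.496, v = y - alpha*grad = 1.9492
  prox(v) = soft_thresh(1.9492, 0.0764) = 1.8727
Iteration 2: beta = 0.3333, y = 1.8727 + 0.3333*(1.8727 - 3.2185) = 1.4241
  grad(y) = 17.786, v = y - alpha*grad = 0.9386
  prox(v) = soft_thresh(0.9386, 0.0764) = 0.8621
Iteration 3: beta = 0.5, y = 0.8621 + 0.5*(0.8621 - 1.8727) = 0.3568
  grad(y) = 0.7093, v = y - alpha*grad = 0.3375
  prox(v) = soft_thresh(0.3375, 0.0764) = 0.261
f(x_3) = 8*0.261^2 - 5*0.261 + 2.8*|0.261| = -0.0292


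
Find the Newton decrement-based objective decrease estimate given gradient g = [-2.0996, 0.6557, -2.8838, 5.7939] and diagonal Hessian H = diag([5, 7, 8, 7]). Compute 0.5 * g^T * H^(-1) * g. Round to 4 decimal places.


Step 1: H is diagonal, so H^(-1) * g = [-0.4199, 0.0937, -0.3605, 0.8277].
Step 2: g^T H^(-1) g = sum_i g_i^2 / H_ii
  = (-2.0996)^2/5 + (0.6557)^2/7 + (-2.8838)^2/8 + (5.7939)^2/7
  = 0.8817 + 0.0614 + 1.0395 + 4.7956 = 6.7782
Step 3: Objective decrease = 0.5 * g^T H^(-1) g = 3.3891


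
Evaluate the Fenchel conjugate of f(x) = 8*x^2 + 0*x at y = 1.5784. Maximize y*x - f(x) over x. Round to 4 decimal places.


f*(y) = sup_x {y*x - a*x^2 - b*x} = sup_x {(y-b)*x - a*x^2}
FOC: (y - b) - 2a*x = 0 => x* = (y - b)/(2a)
x* = (1.5784 - 0)/(2*8) = 0.0987
f*(1.5784) = (y-b)^2/(4a) = (1.5784 - 0)^2/(4*8)
= 2.4913/32 = 0.0779


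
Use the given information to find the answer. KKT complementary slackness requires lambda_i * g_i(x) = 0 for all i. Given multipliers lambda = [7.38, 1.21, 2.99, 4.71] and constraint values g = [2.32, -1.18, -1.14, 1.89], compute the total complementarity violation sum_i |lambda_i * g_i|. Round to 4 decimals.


KKT complementary slackness check:
lambda_1 * g_1 = 7.38 * 2.32 = 17.1216
lambda_2 * g_2 = 1.21 * -1.18 = -1.4278
lambda_3 * g_3 = 2.99 * -1.14 = -3.4086
lambda_4 * g_4 = 4.71 * 1.89 = 8.9019
Total violation = 17.1216 + 1.4278 + 3.4086 + 8.9019 = 30.8599


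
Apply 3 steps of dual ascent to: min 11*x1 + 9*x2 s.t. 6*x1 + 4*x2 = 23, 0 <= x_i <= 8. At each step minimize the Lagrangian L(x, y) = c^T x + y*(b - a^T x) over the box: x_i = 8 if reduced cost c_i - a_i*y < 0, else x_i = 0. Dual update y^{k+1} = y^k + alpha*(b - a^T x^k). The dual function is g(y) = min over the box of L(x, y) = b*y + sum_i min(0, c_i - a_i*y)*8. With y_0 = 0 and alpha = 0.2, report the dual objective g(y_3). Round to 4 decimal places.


Dual ascent for LP: min 11*x1 + 9*x2, 6*x1 + 4*x2 = 23, 0 <= x_i <= 8
Step 1: y^k = 0.0, reduced costs: (11.0, 9.0)
  x^k = (0.0, 0.0), subgradient = b - a^T x = 23.0
  y^{k+1} = 0.0 + 0.2*23.0 = 4.6
Step 2: y^k = 4.6, reduced costs: (-16.6, -9.4)
  x^k = (8.0, 8.0), subgradient = b - a^T x = -57.0
  y^{k+1} = 4.6 + 0.2*-57.0 = -6.8
Step 3: y^k = -6.8, reduced costs: (51.8, 36.2)
  x^k = (0.0, 0.0), subgradient = b - a^T x = 23.0
  y^{k+1} = -6.8 + 0.2*23.0 = -2.2
Dual objective at y_3 = -2.2: reduced costs (24.2, 17.8), box minimizer x = (0.0, 0.0)
g(y_3) = b*y + (c1 - a1*y)*x1 + (c2 - a2*y)*x2 = 23*(-2.2) + 24.2*0.0 + 17.8*0.0 = -50.6 + 0.0 + 0.0 = -50.6


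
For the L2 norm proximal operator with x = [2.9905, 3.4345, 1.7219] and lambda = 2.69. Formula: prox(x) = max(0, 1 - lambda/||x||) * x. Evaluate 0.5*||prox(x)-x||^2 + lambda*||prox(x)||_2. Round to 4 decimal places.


Step 1: Compute ||x||.
||x|| = 4.8687
Step 2: Compute scaling factor.
scale = max(0, 1 - 2.69/4.8687) = 0.4475
Step 3: prox(x) = [1.3382, 1.5369, 0.7705]
||prox(x)|| = 2.1787
Step 4: Proximal objective.
0.5*||prox-x||^2 = 3.6181
lambda*||prox|| = 5.8607
Total = 9.4786


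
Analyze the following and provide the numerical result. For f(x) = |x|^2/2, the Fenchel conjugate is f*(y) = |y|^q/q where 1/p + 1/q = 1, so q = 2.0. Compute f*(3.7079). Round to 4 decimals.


The conjugate exponent q satisfies 1/p + 1/q = 1.
p = 2, so q = 2/(2 - 1) = 2.0
|y|^q = 3.7079^2.0 = 13.7485
f*(3.7079) = 13.7485 / 2.0 = 6.8743


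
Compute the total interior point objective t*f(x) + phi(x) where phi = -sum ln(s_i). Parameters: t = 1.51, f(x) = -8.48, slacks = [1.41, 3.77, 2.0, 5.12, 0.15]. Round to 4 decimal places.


Step 1: Compute log-barrier.
ln values: [0.3436, 1.3271, 0.6931, 1.6332, -1.8971]
phi = -(0.3436 + 1.3271 + 0.6931 + 1.6332 - 1.8971) = -2.0998
Step 2: Compute augmented objective.
t*f(x) = 1.51*-8.48 = -12.8048
Total = -12.8048 - 2.0998 = -14.9046


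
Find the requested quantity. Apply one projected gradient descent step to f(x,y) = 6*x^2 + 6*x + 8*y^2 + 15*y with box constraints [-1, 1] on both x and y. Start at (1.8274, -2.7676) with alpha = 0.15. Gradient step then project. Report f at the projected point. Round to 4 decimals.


Step 1: Compute gradient at (1.8274, -2.7676).
grad_x = 2*6*1.8274 + 6 = 27.9288
grad_y = 2*8*-2.7676 + 15 = -29.2816
Step 2: Gradient step.
x_raw = 1.8274 - 0.15*27.9288 = -2.3619
y_raw = -2.7676 - 0.15*-29.2816 = 1.6246
Step 3: Project onto [-1, 1].
x_proj = clip(-2.3619) = -1.0
y_proj = clip(1.6246) = 1.0
Step 4: Evaluate f.
f(-1.0, 1.0) = 23.0


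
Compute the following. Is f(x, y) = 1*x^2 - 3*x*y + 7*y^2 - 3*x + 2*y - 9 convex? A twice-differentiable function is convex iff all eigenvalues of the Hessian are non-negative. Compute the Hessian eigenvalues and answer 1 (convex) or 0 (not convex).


The Hessian of f(x,y) = 1*x^2 - 3*x*y + 7*y^2 - 3*x + 2*y - 9 is:
H = [[2, -3], [-3, 14]]
Trace = 2 + 14 = 16
Determinant = 2*14 - (-3)^2 = 19
Discriminant = (16)^2 - 4*19 = 180.0
Eigenvalues: lambda_1 = 1.2918, lambda_2 = 14.7082
The function is convex.

1


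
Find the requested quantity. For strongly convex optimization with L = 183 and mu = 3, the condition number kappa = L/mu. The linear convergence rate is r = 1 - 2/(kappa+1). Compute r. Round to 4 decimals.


Step 1: Compute the condition number.
kappa = L/mu = 183/3 = 61.0
Step 2: Compute the convergence rate.
r = 1 - 2/(kappa + 1) = 1 - 2*mu/(L + mu) = (L - mu)/(L + mu) = 180/186 = 0.9677


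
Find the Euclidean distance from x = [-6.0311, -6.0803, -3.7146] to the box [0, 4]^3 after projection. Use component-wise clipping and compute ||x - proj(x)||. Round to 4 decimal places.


Project each component onto [0, 4].
clip(-6.0311) = 0.0, clip(-6.0803) = 0.0, clip(-3.7146) = 0.0
Projection = [0.0, 0.0, 0.0]
Squared diffs: [36.3742, 36.97, 13.7983]
Distance = sqrt(87.1425) = 9.335


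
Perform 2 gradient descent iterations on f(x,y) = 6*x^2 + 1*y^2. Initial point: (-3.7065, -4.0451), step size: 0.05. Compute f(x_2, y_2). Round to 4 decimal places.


Gradient descent on f(x,y) = 6*x^2 + 1*y^2.
Starting point: (-3.7065, -4.0451), alpha = 0.05
Step 1: grad_x = 2*6*-3.7065 = -44.478, grad_y = 2*1*-4.0451 = -8.0902
  x_1 = -3.7065 - 0.05*-44.478 = -1.4826
  y_1 = -4.0451 - 0.05*-8.0902 = -3.6406
Step 2: grad_x = 2*6*-1.4826 = -17.7912, grad_y = 2*1*-3.6406 = -7.2812
  x_2 = -1.4826 - 0.05*-17.7912 = -0.593
  y_2 = -3.6406 - 0.05*-7.2812 = -3.2765
f(-0.593, -3.2765) = 6*(-0.593)^2 + 1*(-3.2765)^2 = 12.8458


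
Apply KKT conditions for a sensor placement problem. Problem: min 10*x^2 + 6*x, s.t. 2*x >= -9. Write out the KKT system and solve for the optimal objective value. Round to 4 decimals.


Step 1: Try lambda = 0 (constraint inactive).
Stationarity: 2*10*x + 6 = 0
x* = -6/(2*10) = -0.3
Check constraint: 2*-0.3 = -0.6 >= -9 -- satisfied.
Step 2: Compute optimal value.
f(x*) = 10*(-0.3)^2 + 6*(-0.3) = -0.9


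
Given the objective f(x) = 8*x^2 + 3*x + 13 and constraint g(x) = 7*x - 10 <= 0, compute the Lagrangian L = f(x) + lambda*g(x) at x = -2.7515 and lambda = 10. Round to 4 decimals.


Step 1: Evaluate f(x).
f(-2.7515) = 8*(-2.7515)^2 + 3*(-2.7515) + 13 = 65.3115
Step 2: Evaluate g(x).
g(-2.7515) = 7*-2.7515 - 10 = -29.2605
Step 3: Compute Lagrangian.
L = 65.3115 + 10*-29.2605 = -227.2935


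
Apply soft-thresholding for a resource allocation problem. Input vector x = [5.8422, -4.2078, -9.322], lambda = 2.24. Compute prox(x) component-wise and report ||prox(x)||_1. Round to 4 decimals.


Soft-thresholding with lambda = 2.24:
prox(5.8422) = sign(5.8422)*max(|5.8422| - 2.24, 0) = 3.6022
prox(-4.2078) = sign(-4.2078)*max(|-4.2078| - 2.24, 0) = -1.9678
prox(-9.322) = sign(-9.322)*max(|-9.322| - 2.24, 0) = -7.082
prox(x) = [3.6022, -1.9678, -7.082]
||prox(x)||_1 = 3.6022 + 1.9678 + 7.082 = 12.652


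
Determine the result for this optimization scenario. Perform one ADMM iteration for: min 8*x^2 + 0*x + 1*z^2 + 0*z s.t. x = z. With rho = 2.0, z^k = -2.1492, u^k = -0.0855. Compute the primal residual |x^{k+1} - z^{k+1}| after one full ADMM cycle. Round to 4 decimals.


ADMM iteration with rho = 2.0, z^k = -2.1492, u^k = -0.0855
Step 1: x-update.
Minimize 8*x^2 + 0*x + (2.0/2)*(x + 2.1492 - 0.0855)^2
FOC: (2*8 + 2.0)*x = 0 + 2.0*(-2.1492 + 0.0855)
x^{k+1} = -0.2293
Step 2: z-update.
Minimize 1*z^2 + 0*z + (2.0/2)*(-0.2293 - z - 0.0855)^2
FOC: (2*1 + 2.0)*z = 0 + 2.0*(-0.2293 - 0.0855)
z^{k+1} = -0.1574
Step 3: u-update.
u^{k+1} = -0.0855 - 0.2293 + 0.1574 = -0.1574
Step 4: Primal residual = |-0.2293 + 0.1574| = 0.0719


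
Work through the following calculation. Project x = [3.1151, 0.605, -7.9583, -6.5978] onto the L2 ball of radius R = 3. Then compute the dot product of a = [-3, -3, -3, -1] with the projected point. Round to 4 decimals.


Step 1: Compute ||x|| (intermediates to 6 decimals).
||x|| = sqrt(3.1151^2 + 0.605^2 + (-7.9583)^2 + (-6.5978)^2) = 10.813666
Step 2: Project.
Since ||x|| > R, scale = R/||x|| = 3/10.813666 = 0.277427, proj(x) = scale * x
proj(x) = [0.864213, 0.167843, -2.207847, -1.830408]
Step 3: Dot product.
a^T * proj(x) = -3*0.864213 - 3*0.167843 - 3*(-2.207847) - 1*(-1.830408) = 5.3578


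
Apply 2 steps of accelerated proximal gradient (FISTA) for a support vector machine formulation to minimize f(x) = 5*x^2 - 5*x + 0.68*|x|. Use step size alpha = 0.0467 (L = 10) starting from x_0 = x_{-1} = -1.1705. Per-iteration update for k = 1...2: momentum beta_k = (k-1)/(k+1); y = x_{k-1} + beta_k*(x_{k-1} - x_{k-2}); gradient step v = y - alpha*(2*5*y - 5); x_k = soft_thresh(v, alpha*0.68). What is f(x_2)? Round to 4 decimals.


FISTA on f(x) = 5*x^2 - 5*x + 0.68*|x|
L = 10, alpha = 0.0467
Iteration 1: beta = 0.0, y = -1.1705 + 0.0*(-1.1705 + 1.1705) = -1.1705
  grad(y) = -16.705, v = y - alpha*grad = -0.3904
  prox(v) = soft_thresh(-0.3904, 0.0318) = -0.3586
Iteration 2: beta = 0.3333, y = -0.3586 + 0.3333*(-0.3586 + 1.1705) = -0.088
  grad(y) = -5.8799, v = y - alpha*grad = 0.1866
  prox(v) = soft_thresh(0.1866, 0.0318) = 0.1548
f(x_2) = 5*0.1548^2 - 5*0.1548 + 0.68*|0.1548| = -0.549


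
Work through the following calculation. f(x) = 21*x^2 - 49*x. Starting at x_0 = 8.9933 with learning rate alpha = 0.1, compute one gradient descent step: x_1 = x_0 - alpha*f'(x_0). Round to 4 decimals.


We compute the gradient at x_0 and apply the update.
f'(x) = 42*x - 49
f'(8.9933) = 42*8.9933 - 49 = 328.7186
x_1 = 8.9933 - 0.1*328.7186 = -23.8786


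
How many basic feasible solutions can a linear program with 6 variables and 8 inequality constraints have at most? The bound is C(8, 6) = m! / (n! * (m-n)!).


Each vertex corresponds to some choice of n active constraints out of m, so the number of vertices is at most C(m, n) = m! / (n!(m-n)!).
m = 8, n = 6
Numerator: 8 * 7 * 6 * 5 * 4 * 3
Denominator: 6! = 720
C(8, 6) = 28


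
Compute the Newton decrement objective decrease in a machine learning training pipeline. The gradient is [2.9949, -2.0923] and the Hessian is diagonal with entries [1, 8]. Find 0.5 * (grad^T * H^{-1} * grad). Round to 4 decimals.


Step 1: H is diagonal, so H^(-1) * g = [2.9949, -0.2615].
Step 2: g^T H^(-1) g = sum_i g_i^2 / H_ii
  = (2.9949)^2/1 + (-2.0923)^2/8
  = 8.9694 + 0.5472 = 9.5166
Step 3: Objective decrease = 0.5 * g^T H^(-1) g = 4.7583


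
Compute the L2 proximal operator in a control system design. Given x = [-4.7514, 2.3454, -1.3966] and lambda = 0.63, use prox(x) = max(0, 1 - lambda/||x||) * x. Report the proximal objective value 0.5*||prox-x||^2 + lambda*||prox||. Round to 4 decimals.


Step 1: Compute ||x||.
||x|| = 5.4797
Step 2: Compute scaling factor.
scale = max(0, 1 - 0.63/5.4797) = 0.885
Step 3: prox(x) = [-4.2051, 2.0758, -1.236]
||prox(x)|| = 4.8497
Step 4: Proximal objective.
0.5*||prox-x||^2 = 0.1985
lambda*||prox|| = 3.0553
Total = 3.2538


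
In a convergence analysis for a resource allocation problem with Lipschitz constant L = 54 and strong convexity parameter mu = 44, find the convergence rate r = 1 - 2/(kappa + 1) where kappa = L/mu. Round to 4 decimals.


Step 1: Compute the condition number.
kappa = L/mu = 54/44 = 1.2273
Step 2: Compute the convergence rate.
r = 1 - 2/(kappa + 1) = 1 - 2*mu/(L + mu) = (L - mu)/(L + mu) = 10/98 = 0.102


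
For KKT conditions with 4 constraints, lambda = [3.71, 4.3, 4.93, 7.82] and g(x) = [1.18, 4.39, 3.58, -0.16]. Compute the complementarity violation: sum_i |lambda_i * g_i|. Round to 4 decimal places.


KKT complementary slackness check:
lambda_1 * g_1 = 3.71 * 1.18 = 4.3778
lambda_2 * g_2 = 4.3 * 4.39 = 18.877
lambda_3 * g_3 = 4.93 * 3.58 = 17.6494
lambda_4 * g_4 = 7.82 * -0.16 = -1.2512
Total violation = 4.3778 + 18.877 + 17.6494 + 1.2512 = 42.1554


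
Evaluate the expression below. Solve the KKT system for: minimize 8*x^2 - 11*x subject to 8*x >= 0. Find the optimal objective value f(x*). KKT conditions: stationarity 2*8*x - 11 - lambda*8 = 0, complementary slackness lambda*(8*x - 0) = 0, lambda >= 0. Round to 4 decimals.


Step 1: Try lambda = 0 (constraint inactive).
Stationarity: 2*8*x - 11 = 0
x* = 11/(2*8) = 0.6875
Check constraint: 8*0.6875 = 5.5 >= 0 -- satisfied.
Step 2: Compute optimal value.
f(x*) = 8*0.6875^2 - 11*0.6875 = -3.7813


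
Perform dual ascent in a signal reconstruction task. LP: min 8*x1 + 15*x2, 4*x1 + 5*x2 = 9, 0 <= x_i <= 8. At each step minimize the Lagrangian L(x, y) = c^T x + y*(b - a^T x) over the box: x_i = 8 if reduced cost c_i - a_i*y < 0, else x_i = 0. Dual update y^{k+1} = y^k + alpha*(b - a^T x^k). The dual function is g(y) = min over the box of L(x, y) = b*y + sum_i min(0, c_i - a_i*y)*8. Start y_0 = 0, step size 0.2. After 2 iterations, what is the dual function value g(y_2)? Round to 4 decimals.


Dual ascent for LP: min 8*x1 + 15*x2, 4*x1 + 5*x2 = 9, 0 <= x_i <= 8
Step 1: y^k = 0.0, reduced costs: (8.0, 15.0)
  x^k = (0.0, 0.0), subgradient = b - a^T x = 9.0
  y^{k+1} = 0.0 + 0.2*9.0 = 1.8
Step 2: y^k = 1.8, reduced costs: (0.8, 6.0)
  x^k = (0.0, 0.0), subgradient = b - a^T x = 9.0
  y^{k+1} = 1.8 + 0.2*9.0 = 3.6
Dual objective at y_2 = 3.6: reduced costs (-6.4, -3.0), box minimizer x = (8.0, 8.0)
g(y_2) = b*y + (c1 - a1*y)*x1 + (c2 - a2*y)*x2 = 9*3.6 + (-6.4)*8.0 + (-3.0)*8.0 = 32.4 - 51.2 - 24.0 = -42.8


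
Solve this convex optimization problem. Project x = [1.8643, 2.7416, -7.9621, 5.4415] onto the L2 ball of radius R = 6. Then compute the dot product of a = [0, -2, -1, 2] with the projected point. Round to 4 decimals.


Step 1: Compute ||x|| (intermediates to 6 decimals).
||x|| = sqrt(1.8643^2 + 2.7416^2 + (-7.9621)^2 + 5.4415^2) = 10.197889
Step 2: Project.
Since ||x|| > R, scale = R/||x|| = 6/10.197889 = 0.588357, proj(x) = scale * x
proj(x) = [1.096874, 1.61304, -4.684557, 3.201545]
Step 3: Dot product.
a^T * proj(x) = 0*1.096874 - 2*1.61304 - 1*(-4.684557) + 2*3.201545 = 7.8616


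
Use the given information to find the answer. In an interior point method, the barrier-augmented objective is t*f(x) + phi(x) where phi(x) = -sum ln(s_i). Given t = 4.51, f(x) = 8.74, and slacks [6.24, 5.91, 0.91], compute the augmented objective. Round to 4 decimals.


Step 1: Compute log-barrier.
ln values: [1.831, 1.7766, -0.0943]
phi = -(1.831 + 1.7766 - 0.0943) = -3.5133
Step 2: Compute augmented objective.
t*f(x) = 4.51*8.74 = 39.4174
Total = 39.4174 - 3.5133 = 35.9041


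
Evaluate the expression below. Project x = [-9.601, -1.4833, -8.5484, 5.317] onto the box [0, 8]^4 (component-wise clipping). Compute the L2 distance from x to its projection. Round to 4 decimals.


Project each component onto [0, 8].
clip(-9.601) = 0.0, clip(-1.4833) = 0.0, clip(-8.5484) = 0.0, clip(5.317) = 5.317
Projection = [0.0, 0.0, 0.0, 5.317]
Squared diffs: [92.1792, 2.2002, 73.0751, 0.0]
Distance = sqrt(167.4545) = 12.9404


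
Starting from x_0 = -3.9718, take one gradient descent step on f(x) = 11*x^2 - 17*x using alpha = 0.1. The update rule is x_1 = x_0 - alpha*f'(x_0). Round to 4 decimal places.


We compute the gradient at x_0 and apply the update.
f'(x) = 22*x - 17
f'(-3.9718) = 22*-3.9718 - 17 = -104.3796
x_1 = -3.9718 - 0.1*-104.3796 = 6.4662


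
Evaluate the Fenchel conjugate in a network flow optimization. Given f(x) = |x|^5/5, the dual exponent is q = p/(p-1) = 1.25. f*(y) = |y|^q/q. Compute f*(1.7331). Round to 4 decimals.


The conjugate exponent q satisfies 1/p + 1/q = 1.
p = 5, so q = 5/(5 - 1) = 1.25
|y|^q = 1.7331^1.25 = 1.9885
f*(1.7331) = 1.9885 / 1.25 = 1.5908
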